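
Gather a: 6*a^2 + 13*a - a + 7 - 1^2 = 6*a^2 + 12*a + 6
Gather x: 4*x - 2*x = 2*x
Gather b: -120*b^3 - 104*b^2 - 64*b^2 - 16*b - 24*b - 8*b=-120*b^3 - 168*b^2 - 48*b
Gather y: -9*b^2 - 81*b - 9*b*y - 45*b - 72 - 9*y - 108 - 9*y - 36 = -9*b^2 - 126*b + y*(-9*b - 18) - 216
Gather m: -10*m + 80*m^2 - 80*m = 80*m^2 - 90*m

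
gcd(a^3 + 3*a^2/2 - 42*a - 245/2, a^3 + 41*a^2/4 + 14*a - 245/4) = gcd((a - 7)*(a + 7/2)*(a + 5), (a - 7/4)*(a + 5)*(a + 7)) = a + 5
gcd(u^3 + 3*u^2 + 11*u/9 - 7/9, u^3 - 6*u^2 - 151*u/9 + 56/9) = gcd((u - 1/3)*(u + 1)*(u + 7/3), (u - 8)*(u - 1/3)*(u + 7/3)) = u^2 + 2*u - 7/9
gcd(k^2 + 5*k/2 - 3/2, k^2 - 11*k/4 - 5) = 1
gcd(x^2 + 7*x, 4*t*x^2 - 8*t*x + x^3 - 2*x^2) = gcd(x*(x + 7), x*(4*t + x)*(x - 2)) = x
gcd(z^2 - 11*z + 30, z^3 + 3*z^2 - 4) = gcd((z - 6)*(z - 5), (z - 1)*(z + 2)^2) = 1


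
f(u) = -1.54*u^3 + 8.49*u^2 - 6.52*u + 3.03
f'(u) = -4.62*u^2 + 16.98*u - 6.52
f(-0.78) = 14.01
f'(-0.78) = -22.58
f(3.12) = 18.56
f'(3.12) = 1.48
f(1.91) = 10.82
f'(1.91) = 9.06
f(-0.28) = 5.56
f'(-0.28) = -11.64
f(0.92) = 3.02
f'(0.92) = 5.19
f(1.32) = 5.67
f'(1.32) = 7.84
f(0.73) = 2.20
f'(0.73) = 3.41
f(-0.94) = 17.94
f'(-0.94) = -26.56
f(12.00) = -1513.77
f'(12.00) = -468.04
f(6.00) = -63.09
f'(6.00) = -70.96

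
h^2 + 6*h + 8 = (h + 2)*(h + 4)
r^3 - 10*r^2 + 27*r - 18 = (r - 6)*(r - 3)*(r - 1)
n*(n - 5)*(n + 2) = n^3 - 3*n^2 - 10*n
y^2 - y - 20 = (y - 5)*(y + 4)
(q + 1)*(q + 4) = q^2 + 5*q + 4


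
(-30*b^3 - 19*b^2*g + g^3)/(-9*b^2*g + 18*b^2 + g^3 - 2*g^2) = (10*b^2 + 3*b*g - g^2)/(3*b*g - 6*b - g^2 + 2*g)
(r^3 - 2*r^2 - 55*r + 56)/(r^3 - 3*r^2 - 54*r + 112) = (r - 1)/(r - 2)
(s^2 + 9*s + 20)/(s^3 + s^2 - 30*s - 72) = (s + 5)/(s^2 - 3*s - 18)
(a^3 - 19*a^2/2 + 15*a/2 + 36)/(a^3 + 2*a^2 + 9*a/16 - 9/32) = 16*(a^2 - 11*a + 24)/(16*a^2 + 8*a - 3)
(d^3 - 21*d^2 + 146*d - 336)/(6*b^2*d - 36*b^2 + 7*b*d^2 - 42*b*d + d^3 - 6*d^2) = (d^2 - 15*d + 56)/(6*b^2 + 7*b*d + d^2)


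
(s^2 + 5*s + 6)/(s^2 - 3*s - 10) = (s + 3)/(s - 5)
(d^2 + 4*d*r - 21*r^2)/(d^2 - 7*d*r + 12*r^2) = (-d - 7*r)/(-d + 4*r)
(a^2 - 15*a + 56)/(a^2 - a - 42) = (a - 8)/(a + 6)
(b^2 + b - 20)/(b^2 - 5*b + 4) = (b + 5)/(b - 1)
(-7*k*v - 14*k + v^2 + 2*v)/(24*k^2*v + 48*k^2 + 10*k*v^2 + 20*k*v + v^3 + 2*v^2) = (-7*k + v)/(24*k^2 + 10*k*v + v^2)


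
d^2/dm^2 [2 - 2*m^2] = -4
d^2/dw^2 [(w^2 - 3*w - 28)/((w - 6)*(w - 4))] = 2*(7*w^3 - 156*w^2 + 1056*w - 2272)/(w^6 - 30*w^5 + 372*w^4 - 2440*w^3 + 8928*w^2 - 17280*w + 13824)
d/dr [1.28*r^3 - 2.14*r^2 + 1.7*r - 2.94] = 3.84*r^2 - 4.28*r + 1.7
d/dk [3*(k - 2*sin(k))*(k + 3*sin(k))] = 3*k*cos(k) + 6*k + 3*sin(k) - 18*sin(2*k)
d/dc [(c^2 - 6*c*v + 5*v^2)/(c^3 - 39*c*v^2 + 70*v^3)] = (-c^2 + 2*c*v - 9*v^2)/(c^4 + 10*c^3*v - 3*c^2*v^2 - 140*c*v^3 + 196*v^4)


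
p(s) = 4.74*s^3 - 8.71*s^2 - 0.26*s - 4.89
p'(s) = 14.22*s^2 - 17.42*s - 0.26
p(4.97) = 360.57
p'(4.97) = 264.41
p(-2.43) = -123.70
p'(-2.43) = 126.04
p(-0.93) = -15.99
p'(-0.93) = 28.24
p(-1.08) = -20.74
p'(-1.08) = 35.14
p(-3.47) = -306.91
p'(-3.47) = 231.41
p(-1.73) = -55.05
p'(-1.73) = 72.44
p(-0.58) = -8.59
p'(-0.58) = 14.63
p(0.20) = -5.25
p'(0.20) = -3.18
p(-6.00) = -1340.73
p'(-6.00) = 616.18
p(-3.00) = -210.48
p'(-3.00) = 179.98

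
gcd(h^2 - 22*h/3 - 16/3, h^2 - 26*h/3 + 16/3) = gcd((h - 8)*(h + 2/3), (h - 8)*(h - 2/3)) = h - 8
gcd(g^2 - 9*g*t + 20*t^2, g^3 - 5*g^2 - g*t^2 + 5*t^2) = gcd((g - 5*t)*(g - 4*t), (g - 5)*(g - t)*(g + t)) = 1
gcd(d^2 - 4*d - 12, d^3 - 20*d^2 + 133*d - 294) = d - 6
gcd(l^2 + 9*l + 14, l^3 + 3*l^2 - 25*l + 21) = l + 7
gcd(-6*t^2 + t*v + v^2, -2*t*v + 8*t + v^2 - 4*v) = 2*t - v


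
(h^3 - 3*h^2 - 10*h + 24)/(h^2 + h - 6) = h - 4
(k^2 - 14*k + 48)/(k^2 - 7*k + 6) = (k - 8)/(k - 1)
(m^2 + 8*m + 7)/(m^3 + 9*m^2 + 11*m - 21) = (m + 1)/(m^2 + 2*m - 3)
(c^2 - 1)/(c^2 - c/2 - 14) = 2*(1 - c^2)/(-2*c^2 + c + 28)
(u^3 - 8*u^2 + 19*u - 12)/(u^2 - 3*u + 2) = (u^2 - 7*u + 12)/(u - 2)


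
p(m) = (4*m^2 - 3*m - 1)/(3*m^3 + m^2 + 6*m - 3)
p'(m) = (8*m - 3)/(3*m^3 + m^2 + 6*m - 3) + (-9*m^2 - 2*m - 6)*(4*m^2 - 3*m - 1)/(3*m^3 + m^2 + 6*m - 3)^2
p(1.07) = 0.04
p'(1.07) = 0.57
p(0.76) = -0.28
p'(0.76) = 1.92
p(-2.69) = -0.51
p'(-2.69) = -0.13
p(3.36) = 0.24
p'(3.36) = -0.02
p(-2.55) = -0.53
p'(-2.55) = -0.13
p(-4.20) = -0.35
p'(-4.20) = -0.08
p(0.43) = -453.20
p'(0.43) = 1129368.34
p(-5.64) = -0.26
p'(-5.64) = -0.05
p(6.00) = 0.17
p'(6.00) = -0.02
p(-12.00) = -0.12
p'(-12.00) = -0.01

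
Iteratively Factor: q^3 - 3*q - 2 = (q + 1)*(q^2 - q - 2) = (q - 2)*(q + 1)*(q + 1)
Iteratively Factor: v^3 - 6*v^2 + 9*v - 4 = (v - 1)*(v^2 - 5*v + 4) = (v - 4)*(v - 1)*(v - 1)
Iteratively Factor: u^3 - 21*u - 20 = (u - 5)*(u^2 + 5*u + 4) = (u - 5)*(u + 1)*(u + 4)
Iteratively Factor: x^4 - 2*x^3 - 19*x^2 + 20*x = (x + 4)*(x^3 - 6*x^2 + 5*x) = (x - 1)*(x + 4)*(x^2 - 5*x) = x*(x - 1)*(x + 4)*(x - 5)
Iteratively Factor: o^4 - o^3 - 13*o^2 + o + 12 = (o - 1)*(o^3 - 13*o - 12) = (o - 1)*(o + 3)*(o^2 - 3*o - 4) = (o - 4)*(o - 1)*(o + 3)*(o + 1)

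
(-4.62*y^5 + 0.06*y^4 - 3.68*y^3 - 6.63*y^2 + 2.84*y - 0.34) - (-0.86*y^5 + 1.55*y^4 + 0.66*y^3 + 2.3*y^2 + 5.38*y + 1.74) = -3.76*y^5 - 1.49*y^4 - 4.34*y^3 - 8.93*y^2 - 2.54*y - 2.08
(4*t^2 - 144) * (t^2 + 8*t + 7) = 4*t^4 + 32*t^3 - 116*t^2 - 1152*t - 1008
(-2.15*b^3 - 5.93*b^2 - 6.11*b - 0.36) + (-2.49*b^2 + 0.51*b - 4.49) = -2.15*b^3 - 8.42*b^2 - 5.6*b - 4.85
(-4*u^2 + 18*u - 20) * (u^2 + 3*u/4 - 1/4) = -4*u^4 + 15*u^3 - 11*u^2/2 - 39*u/2 + 5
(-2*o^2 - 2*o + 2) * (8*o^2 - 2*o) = -16*o^4 - 12*o^3 + 20*o^2 - 4*o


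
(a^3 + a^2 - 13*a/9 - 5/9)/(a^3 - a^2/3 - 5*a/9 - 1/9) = (3*a + 5)/(3*a + 1)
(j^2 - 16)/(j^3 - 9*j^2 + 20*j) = (j + 4)/(j*(j - 5))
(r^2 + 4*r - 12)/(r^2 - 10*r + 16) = (r + 6)/(r - 8)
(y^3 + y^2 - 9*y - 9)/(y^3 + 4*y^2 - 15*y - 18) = (y + 3)/(y + 6)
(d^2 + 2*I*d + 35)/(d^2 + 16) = (d^2 + 2*I*d + 35)/(d^2 + 16)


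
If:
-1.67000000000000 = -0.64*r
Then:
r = 2.61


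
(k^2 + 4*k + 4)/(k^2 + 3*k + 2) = (k + 2)/(k + 1)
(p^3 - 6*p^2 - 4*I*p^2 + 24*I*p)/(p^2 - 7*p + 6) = p*(p - 4*I)/(p - 1)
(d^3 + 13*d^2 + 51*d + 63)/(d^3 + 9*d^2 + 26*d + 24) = (d^2 + 10*d + 21)/(d^2 + 6*d + 8)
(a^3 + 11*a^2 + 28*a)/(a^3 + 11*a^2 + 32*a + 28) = a*(a + 4)/(a^2 + 4*a + 4)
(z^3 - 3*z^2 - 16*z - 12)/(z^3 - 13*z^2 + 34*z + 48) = (z + 2)/(z - 8)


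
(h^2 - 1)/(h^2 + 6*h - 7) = (h + 1)/(h + 7)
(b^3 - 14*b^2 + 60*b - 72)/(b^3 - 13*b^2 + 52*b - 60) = (b - 6)/(b - 5)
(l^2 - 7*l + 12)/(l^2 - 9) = (l - 4)/(l + 3)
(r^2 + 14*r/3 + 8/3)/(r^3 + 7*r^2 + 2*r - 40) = (r + 2/3)/(r^2 + 3*r - 10)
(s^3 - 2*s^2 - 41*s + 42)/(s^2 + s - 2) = (s^2 - s - 42)/(s + 2)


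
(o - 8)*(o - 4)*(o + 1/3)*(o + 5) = o^4 - 20*o^3/3 - 91*o^2/3 + 452*o/3 + 160/3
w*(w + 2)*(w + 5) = w^3 + 7*w^2 + 10*w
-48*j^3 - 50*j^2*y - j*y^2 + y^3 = (-8*j + y)*(j + y)*(6*j + y)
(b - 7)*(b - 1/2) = b^2 - 15*b/2 + 7/2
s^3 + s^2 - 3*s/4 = s*(s - 1/2)*(s + 3/2)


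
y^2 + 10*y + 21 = (y + 3)*(y + 7)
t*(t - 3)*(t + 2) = t^3 - t^2 - 6*t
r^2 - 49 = (r - 7)*(r + 7)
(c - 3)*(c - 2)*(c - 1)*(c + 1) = c^4 - 5*c^3 + 5*c^2 + 5*c - 6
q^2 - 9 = (q - 3)*(q + 3)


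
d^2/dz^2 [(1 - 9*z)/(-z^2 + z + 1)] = 2*(9*z^3 - 3*z^2 + 30*z - 11)/(z^6 - 3*z^5 + 5*z^3 - 3*z - 1)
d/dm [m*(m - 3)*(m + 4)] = 3*m^2 + 2*m - 12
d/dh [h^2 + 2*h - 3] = 2*h + 2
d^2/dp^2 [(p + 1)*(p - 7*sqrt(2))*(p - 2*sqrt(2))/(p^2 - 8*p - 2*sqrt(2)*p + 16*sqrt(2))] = 18*(-7*sqrt(2)*p^3 + 8*p^3 - 48*sqrt(2)*p^2 + 84*p^2 - 168*sqrt(2)*p + 192*p - 128*sqrt(2) + 224)/(p^6 - 24*p^5 - 6*sqrt(2)*p^5 + 144*sqrt(2)*p^4 + 216*p^4 - 1168*sqrt(2)*p^3 - 1088*p^3 + 4608*p^2 + 3456*sqrt(2)*p^2 - 12288*p - 3072*sqrt(2)*p + 8192*sqrt(2))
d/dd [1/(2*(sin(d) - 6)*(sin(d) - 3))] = (9 - 2*sin(d))*cos(d)/(2*(sin(d) - 6)^2*(sin(d) - 3)^2)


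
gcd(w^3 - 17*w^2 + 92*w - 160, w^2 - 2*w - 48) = w - 8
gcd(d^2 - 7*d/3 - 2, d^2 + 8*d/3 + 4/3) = d + 2/3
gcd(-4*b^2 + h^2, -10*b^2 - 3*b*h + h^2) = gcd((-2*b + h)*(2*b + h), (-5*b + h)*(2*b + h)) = 2*b + h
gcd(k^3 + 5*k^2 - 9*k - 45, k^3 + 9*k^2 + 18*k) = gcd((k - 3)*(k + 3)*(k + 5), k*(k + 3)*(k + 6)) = k + 3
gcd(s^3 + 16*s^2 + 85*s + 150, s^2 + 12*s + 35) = s + 5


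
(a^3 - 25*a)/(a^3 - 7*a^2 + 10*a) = (a + 5)/(a - 2)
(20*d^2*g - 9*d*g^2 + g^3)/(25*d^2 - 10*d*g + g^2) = g*(4*d - g)/(5*d - g)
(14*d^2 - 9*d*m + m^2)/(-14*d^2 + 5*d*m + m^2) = (-7*d + m)/(7*d + m)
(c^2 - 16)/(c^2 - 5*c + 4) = (c + 4)/(c - 1)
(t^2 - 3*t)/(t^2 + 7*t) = (t - 3)/(t + 7)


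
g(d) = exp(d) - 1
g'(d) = exp(d)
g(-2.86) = -0.94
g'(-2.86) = 0.06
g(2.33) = 9.28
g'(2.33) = 10.28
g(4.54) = 92.69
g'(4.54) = 93.69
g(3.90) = 48.40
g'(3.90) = 49.40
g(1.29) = 2.63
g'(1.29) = 3.63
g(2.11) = 7.25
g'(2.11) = 8.25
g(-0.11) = -0.10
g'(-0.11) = 0.90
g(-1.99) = -0.86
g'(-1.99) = 0.14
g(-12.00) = -1.00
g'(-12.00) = 0.00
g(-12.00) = -1.00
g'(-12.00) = 0.00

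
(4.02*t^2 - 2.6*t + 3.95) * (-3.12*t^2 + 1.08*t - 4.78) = -12.5424*t^4 + 12.4536*t^3 - 34.3476*t^2 + 16.694*t - 18.881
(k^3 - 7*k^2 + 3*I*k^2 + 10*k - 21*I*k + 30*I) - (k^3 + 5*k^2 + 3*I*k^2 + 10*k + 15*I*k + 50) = -12*k^2 - 36*I*k - 50 + 30*I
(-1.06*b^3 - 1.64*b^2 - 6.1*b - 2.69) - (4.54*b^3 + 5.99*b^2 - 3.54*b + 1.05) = -5.6*b^3 - 7.63*b^2 - 2.56*b - 3.74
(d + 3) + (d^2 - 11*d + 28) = d^2 - 10*d + 31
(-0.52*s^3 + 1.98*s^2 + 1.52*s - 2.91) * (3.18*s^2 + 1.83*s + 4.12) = -1.6536*s^5 + 5.3448*s^4 + 6.3146*s^3 + 1.6854*s^2 + 0.9371*s - 11.9892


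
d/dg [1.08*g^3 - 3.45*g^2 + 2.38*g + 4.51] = 3.24*g^2 - 6.9*g + 2.38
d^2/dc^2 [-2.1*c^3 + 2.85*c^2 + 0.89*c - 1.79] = 5.7 - 12.6*c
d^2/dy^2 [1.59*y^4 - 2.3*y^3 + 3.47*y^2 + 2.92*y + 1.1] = 19.08*y^2 - 13.8*y + 6.94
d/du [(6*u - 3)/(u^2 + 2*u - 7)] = 6*(-u^2 + u - 6)/(u^4 + 4*u^3 - 10*u^2 - 28*u + 49)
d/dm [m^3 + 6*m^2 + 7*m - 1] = 3*m^2 + 12*m + 7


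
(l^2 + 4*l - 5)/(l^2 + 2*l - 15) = (l - 1)/(l - 3)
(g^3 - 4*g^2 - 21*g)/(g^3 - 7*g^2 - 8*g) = (-g^2 + 4*g + 21)/(-g^2 + 7*g + 8)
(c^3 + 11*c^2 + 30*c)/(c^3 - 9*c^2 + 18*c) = (c^2 + 11*c + 30)/(c^2 - 9*c + 18)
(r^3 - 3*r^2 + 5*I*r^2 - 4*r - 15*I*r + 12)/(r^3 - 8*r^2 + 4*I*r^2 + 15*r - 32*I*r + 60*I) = (r + I)/(r - 5)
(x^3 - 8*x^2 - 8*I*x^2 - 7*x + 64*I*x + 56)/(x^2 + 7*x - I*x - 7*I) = (x^2 - x*(8 + 7*I) + 56*I)/(x + 7)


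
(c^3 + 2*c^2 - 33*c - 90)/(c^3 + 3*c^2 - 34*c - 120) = (c + 3)/(c + 4)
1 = 1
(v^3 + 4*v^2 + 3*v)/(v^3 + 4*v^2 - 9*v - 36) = v*(v + 1)/(v^2 + v - 12)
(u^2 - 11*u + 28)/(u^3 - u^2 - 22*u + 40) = (u - 7)/(u^2 + 3*u - 10)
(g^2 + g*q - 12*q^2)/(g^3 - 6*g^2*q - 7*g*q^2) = (-g^2 - g*q + 12*q^2)/(g*(-g^2 + 6*g*q + 7*q^2))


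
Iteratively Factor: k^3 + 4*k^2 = (k)*(k^2 + 4*k) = k^2*(k + 4)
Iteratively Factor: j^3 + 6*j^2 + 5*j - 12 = (j + 4)*(j^2 + 2*j - 3) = (j - 1)*(j + 4)*(j + 3)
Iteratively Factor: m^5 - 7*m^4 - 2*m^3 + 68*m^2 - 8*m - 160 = (m + 2)*(m^4 - 9*m^3 + 16*m^2 + 36*m - 80) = (m - 2)*(m + 2)*(m^3 - 7*m^2 + 2*m + 40) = (m - 4)*(m - 2)*(m + 2)*(m^2 - 3*m - 10) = (m - 5)*(m - 4)*(m - 2)*(m + 2)*(m + 2)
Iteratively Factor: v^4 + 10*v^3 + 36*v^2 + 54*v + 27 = (v + 3)*(v^3 + 7*v^2 + 15*v + 9) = (v + 1)*(v + 3)*(v^2 + 6*v + 9) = (v + 1)*(v + 3)^2*(v + 3)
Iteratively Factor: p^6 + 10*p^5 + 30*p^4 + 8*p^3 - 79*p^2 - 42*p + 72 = (p + 3)*(p^5 + 7*p^4 + 9*p^3 - 19*p^2 - 22*p + 24) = (p + 3)^2*(p^4 + 4*p^3 - 3*p^2 - 10*p + 8) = (p + 3)^2*(p + 4)*(p^3 - 3*p + 2) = (p - 1)*(p + 3)^2*(p + 4)*(p^2 + p - 2) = (p - 1)^2*(p + 3)^2*(p + 4)*(p + 2)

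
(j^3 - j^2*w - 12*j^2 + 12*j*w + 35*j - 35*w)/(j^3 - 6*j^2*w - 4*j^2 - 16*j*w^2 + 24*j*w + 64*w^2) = (j^3 - j^2*w - 12*j^2 + 12*j*w + 35*j - 35*w)/(j^3 - 6*j^2*w - 4*j^2 - 16*j*w^2 + 24*j*w + 64*w^2)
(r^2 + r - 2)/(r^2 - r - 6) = (r - 1)/(r - 3)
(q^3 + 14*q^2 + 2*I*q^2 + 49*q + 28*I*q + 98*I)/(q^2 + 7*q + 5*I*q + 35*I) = (q^2 + q*(7 + 2*I) + 14*I)/(q + 5*I)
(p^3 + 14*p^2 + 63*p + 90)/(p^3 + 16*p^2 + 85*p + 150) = (p + 3)/(p + 5)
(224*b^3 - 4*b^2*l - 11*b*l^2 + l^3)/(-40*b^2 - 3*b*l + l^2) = (-28*b^2 - 3*b*l + l^2)/(5*b + l)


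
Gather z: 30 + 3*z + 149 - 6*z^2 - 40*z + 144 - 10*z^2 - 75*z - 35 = -16*z^2 - 112*z + 288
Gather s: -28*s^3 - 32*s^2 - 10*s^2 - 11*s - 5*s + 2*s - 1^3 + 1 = -28*s^3 - 42*s^2 - 14*s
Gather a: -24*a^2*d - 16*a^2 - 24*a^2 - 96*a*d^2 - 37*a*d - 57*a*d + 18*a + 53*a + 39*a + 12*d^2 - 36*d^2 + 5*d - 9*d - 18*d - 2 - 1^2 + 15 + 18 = a^2*(-24*d - 40) + a*(-96*d^2 - 94*d + 110) - 24*d^2 - 22*d + 30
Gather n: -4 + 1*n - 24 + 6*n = 7*n - 28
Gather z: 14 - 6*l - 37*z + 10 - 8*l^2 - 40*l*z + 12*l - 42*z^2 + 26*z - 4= -8*l^2 + 6*l - 42*z^2 + z*(-40*l - 11) + 20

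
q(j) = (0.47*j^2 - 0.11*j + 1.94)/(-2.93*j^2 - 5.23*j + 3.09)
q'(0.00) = 1.03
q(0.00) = 0.63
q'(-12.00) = -0.00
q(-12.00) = -0.20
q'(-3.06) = -0.86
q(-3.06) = -0.80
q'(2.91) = 0.02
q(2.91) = -0.15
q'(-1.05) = -0.29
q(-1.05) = 0.48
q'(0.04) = 1.25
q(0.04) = 0.67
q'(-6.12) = -0.03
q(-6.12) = -0.27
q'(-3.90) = -0.20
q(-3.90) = -0.45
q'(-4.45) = -0.11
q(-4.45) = -0.37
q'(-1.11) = -0.34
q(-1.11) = 0.50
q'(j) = (0.94*j - 0.11)/(-2.93*j^2 - 5.23*j + 3.09) + (5.86*j + 5.23)*(0.47*j^2 - 0.11*j + 1.94)/(-2.93*j^2 - 5.23*j + 3.09)^2 = (-2.7804*j^2 + 14.273*j + 9.8063)/(8.5849*j^4 + 30.6478*j^3 + 9.24550000000001*j^2 - 32.3214*j + 9.5481)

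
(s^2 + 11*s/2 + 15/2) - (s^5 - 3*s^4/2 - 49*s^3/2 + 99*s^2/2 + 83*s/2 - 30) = -s^5 + 3*s^4/2 + 49*s^3/2 - 97*s^2/2 - 36*s + 75/2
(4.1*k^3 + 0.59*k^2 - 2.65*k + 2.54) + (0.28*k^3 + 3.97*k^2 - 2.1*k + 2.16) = 4.38*k^3 + 4.56*k^2 - 4.75*k + 4.7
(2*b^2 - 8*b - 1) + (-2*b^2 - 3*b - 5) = -11*b - 6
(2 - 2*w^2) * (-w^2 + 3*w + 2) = 2*w^4 - 6*w^3 - 6*w^2 + 6*w + 4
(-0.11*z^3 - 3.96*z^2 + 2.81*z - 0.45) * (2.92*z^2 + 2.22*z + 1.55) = -0.3212*z^5 - 11.8074*z^4 - 0.756500000000001*z^3 - 1.2138*z^2 + 3.3565*z - 0.6975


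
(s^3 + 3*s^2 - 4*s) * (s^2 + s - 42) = s^5 + 4*s^4 - 43*s^3 - 130*s^2 + 168*s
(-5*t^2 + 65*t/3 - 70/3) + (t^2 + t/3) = -4*t^2 + 22*t - 70/3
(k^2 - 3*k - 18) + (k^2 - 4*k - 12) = 2*k^2 - 7*k - 30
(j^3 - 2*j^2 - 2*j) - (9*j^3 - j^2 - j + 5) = -8*j^3 - j^2 - j - 5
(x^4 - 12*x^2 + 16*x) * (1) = x^4 - 12*x^2 + 16*x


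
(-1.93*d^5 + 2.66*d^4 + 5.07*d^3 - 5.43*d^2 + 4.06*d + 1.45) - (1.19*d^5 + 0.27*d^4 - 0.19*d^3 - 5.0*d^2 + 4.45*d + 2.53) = -3.12*d^5 + 2.39*d^4 + 5.26*d^3 - 0.43*d^2 - 0.390000000000001*d - 1.08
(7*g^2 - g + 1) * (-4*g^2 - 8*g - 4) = -28*g^4 - 52*g^3 - 24*g^2 - 4*g - 4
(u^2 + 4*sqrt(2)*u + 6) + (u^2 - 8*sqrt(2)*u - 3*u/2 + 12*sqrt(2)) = 2*u^2 - 4*sqrt(2)*u - 3*u/2 + 6 + 12*sqrt(2)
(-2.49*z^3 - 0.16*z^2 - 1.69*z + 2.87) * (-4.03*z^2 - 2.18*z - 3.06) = 10.0347*z^5 + 6.073*z^4 + 14.7789*z^3 - 7.3923*z^2 - 1.0852*z - 8.7822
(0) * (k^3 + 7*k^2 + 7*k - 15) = 0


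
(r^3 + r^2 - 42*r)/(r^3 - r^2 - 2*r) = (-r^2 - r + 42)/(-r^2 + r + 2)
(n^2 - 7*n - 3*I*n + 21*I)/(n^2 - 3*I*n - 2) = (-n^2 + 7*n + 3*I*n - 21*I)/(-n^2 + 3*I*n + 2)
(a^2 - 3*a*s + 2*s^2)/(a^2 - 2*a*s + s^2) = (-a + 2*s)/(-a + s)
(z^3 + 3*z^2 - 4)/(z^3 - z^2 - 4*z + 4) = (z + 2)/(z - 2)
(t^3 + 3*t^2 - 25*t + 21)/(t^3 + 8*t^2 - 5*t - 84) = (t - 1)/(t + 4)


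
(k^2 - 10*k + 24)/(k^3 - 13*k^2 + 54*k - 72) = 1/(k - 3)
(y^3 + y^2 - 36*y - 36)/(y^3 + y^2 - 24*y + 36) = (y^2 - 5*y - 6)/(y^2 - 5*y + 6)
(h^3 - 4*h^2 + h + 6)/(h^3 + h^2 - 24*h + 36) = (h + 1)/(h + 6)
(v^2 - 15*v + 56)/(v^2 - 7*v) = (v - 8)/v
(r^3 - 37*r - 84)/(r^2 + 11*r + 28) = (r^2 - 4*r - 21)/(r + 7)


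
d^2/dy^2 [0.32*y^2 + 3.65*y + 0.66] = 0.640000000000000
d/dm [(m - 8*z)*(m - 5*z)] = 2*m - 13*z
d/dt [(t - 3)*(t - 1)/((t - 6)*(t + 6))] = 2*(2*t^2 - 39*t + 72)/(t^4 - 72*t^2 + 1296)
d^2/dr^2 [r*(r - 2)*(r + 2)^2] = 12*r^2 + 12*r - 8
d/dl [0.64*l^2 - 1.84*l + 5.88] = 1.28*l - 1.84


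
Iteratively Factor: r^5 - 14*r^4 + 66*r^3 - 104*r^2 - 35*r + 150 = (r - 5)*(r^4 - 9*r^3 + 21*r^2 + r - 30) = (r - 5)*(r - 2)*(r^3 - 7*r^2 + 7*r + 15) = (r - 5)*(r - 2)*(r + 1)*(r^2 - 8*r + 15) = (r - 5)*(r - 3)*(r - 2)*(r + 1)*(r - 5)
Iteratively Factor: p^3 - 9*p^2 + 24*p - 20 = (p - 5)*(p^2 - 4*p + 4) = (p - 5)*(p - 2)*(p - 2)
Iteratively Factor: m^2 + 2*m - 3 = (m + 3)*(m - 1)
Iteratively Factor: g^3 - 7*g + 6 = (g - 1)*(g^2 + g - 6) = (g - 1)*(g + 3)*(g - 2)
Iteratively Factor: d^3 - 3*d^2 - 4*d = (d + 1)*(d^2 - 4*d) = (d - 4)*(d + 1)*(d)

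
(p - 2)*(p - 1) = p^2 - 3*p + 2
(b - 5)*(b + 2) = b^2 - 3*b - 10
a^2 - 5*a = a*(a - 5)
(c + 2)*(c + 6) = c^2 + 8*c + 12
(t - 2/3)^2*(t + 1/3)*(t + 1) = t^4 - t^2 + 4*t/27 + 4/27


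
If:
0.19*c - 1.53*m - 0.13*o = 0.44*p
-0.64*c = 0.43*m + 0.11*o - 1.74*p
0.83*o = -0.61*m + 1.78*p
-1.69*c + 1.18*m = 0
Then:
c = 0.00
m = 0.00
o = 0.00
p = 0.00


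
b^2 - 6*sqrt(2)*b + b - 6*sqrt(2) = (b + 1)*(b - 6*sqrt(2))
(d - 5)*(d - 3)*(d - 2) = d^3 - 10*d^2 + 31*d - 30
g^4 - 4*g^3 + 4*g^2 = g^2*(g - 2)^2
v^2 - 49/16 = (v - 7/4)*(v + 7/4)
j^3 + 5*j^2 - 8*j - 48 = (j - 3)*(j + 4)^2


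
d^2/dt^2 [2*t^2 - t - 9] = 4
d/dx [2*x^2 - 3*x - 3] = 4*x - 3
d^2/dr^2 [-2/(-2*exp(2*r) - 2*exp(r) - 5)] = 4*(4*(2*exp(r) + 1)^2*exp(r) - (4*exp(r) + 1)*(2*exp(2*r) + 2*exp(r) + 5))*exp(r)/(2*exp(2*r) + 2*exp(r) + 5)^3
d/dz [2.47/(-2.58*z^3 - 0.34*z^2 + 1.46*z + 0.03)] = (19.1178*z^2 + 1.6796*z - 3.6062)/(2.58*z^3 + 0.34*z^2 - 1.46*z - 0.03)^2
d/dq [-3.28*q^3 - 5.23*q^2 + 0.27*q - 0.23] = -9.84*q^2 - 10.46*q + 0.27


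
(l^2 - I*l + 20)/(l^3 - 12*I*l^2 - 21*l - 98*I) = (-l^2 + I*l - 20)/(-l^3 + 12*I*l^2 + 21*l + 98*I)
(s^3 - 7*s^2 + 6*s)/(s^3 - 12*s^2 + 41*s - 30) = s/(s - 5)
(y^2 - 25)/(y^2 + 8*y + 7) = (y^2 - 25)/(y^2 + 8*y + 7)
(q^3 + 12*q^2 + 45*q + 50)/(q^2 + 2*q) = q + 10 + 25/q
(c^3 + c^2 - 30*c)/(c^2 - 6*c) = (c^2 + c - 30)/(c - 6)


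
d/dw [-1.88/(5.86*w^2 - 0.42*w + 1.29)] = (22.0336*w - 0.7896)/(5.86*w^2 - 0.42*w + 1.29)^2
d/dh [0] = 0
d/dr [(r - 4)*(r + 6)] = 2*r + 2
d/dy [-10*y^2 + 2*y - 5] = 2 - 20*y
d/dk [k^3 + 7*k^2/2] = k*(3*k + 7)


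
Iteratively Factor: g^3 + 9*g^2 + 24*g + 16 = (g + 1)*(g^2 + 8*g + 16) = (g + 1)*(g + 4)*(g + 4)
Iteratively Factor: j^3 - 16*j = (j + 4)*(j^2 - 4*j) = (j - 4)*(j + 4)*(j)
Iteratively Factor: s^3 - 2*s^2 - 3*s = (s - 3)*(s^2 + s) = s*(s - 3)*(s + 1)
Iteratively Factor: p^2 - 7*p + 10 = (p - 5)*(p - 2)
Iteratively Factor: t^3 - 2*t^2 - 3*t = (t + 1)*(t^2 - 3*t) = (t - 3)*(t + 1)*(t)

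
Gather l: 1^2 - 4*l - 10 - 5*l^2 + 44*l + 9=-5*l^2 + 40*l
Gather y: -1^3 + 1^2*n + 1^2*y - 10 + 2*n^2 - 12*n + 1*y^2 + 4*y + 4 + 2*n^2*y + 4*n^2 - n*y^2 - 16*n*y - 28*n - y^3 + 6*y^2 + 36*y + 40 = 6*n^2 - 39*n - y^3 + y^2*(7 - n) + y*(2*n^2 - 16*n + 41) + 33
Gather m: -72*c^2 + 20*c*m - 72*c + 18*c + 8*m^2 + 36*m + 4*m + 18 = -72*c^2 - 54*c + 8*m^2 + m*(20*c + 40) + 18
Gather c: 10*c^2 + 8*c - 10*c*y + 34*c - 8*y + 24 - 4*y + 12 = 10*c^2 + c*(42 - 10*y) - 12*y + 36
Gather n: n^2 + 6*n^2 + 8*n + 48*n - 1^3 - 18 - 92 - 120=7*n^2 + 56*n - 231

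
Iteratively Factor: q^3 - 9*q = (q)*(q^2 - 9) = q*(q - 3)*(q + 3)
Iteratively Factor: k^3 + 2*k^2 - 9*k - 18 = (k - 3)*(k^2 + 5*k + 6) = (k - 3)*(k + 3)*(k + 2)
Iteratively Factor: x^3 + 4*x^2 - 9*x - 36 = (x + 3)*(x^2 + x - 12) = (x + 3)*(x + 4)*(x - 3)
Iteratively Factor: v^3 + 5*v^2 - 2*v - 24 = (v + 3)*(v^2 + 2*v - 8) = (v + 3)*(v + 4)*(v - 2)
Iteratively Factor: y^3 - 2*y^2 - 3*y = (y - 3)*(y^2 + y) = y*(y - 3)*(y + 1)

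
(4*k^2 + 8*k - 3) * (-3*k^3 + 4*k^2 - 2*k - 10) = -12*k^5 - 8*k^4 + 33*k^3 - 68*k^2 - 74*k + 30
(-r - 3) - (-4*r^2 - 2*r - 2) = 4*r^2 + r - 1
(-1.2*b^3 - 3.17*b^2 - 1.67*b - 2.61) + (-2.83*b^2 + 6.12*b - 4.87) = -1.2*b^3 - 6.0*b^2 + 4.45*b - 7.48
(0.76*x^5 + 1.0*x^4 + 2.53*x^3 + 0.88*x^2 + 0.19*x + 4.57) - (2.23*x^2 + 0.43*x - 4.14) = 0.76*x^5 + 1.0*x^4 + 2.53*x^3 - 1.35*x^2 - 0.24*x + 8.71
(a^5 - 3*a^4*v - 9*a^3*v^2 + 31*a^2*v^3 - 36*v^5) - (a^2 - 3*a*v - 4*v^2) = a^5 - 3*a^4*v - 9*a^3*v^2 + 31*a^2*v^3 - a^2 + 3*a*v - 36*v^5 + 4*v^2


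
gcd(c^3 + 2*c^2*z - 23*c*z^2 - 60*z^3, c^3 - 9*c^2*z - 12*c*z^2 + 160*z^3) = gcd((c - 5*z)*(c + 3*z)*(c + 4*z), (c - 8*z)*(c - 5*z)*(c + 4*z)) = -c^2 + c*z + 20*z^2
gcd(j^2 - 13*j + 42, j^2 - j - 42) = j - 7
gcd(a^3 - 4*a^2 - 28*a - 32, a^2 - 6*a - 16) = a^2 - 6*a - 16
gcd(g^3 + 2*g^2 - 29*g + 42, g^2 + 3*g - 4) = 1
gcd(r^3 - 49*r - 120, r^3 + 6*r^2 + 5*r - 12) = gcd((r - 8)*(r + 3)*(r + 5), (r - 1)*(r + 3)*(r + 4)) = r + 3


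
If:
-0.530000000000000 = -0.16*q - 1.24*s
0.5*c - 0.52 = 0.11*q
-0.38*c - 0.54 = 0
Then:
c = -1.42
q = -11.19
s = 1.87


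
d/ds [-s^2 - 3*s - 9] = -2*s - 3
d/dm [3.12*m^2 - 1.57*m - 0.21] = 6.24*m - 1.57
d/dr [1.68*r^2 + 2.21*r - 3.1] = 3.36*r + 2.21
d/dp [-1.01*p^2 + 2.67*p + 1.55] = 2.67 - 2.02*p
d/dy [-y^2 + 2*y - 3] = 2 - 2*y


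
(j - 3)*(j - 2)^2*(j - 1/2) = j^4 - 15*j^3/2 + 39*j^2/2 - 20*j + 6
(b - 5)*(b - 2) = b^2 - 7*b + 10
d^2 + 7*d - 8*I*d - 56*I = (d + 7)*(d - 8*I)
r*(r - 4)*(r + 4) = r^3 - 16*r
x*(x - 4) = x^2 - 4*x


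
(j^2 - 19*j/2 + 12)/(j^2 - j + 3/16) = 8*(2*j^2 - 19*j + 24)/(16*j^2 - 16*j + 3)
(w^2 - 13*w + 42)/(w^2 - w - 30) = (w - 7)/(w + 5)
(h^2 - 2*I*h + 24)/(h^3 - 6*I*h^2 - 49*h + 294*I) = (h + 4*I)/(h^2 - 49)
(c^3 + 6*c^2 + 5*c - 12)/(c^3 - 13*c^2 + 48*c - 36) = (c^2 + 7*c + 12)/(c^2 - 12*c + 36)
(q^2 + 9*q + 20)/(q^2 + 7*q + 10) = (q + 4)/(q + 2)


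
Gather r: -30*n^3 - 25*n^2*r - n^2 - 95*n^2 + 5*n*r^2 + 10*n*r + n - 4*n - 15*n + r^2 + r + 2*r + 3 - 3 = -30*n^3 - 96*n^2 - 18*n + r^2*(5*n + 1) + r*(-25*n^2 + 10*n + 3)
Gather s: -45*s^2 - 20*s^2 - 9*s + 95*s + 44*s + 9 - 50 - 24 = -65*s^2 + 130*s - 65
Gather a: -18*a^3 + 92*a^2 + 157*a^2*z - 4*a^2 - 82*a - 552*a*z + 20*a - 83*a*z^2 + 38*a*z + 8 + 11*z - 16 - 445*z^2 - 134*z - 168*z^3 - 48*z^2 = -18*a^3 + a^2*(157*z + 88) + a*(-83*z^2 - 514*z - 62) - 168*z^3 - 493*z^2 - 123*z - 8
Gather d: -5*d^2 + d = -5*d^2 + d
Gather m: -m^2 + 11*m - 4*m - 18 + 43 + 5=-m^2 + 7*m + 30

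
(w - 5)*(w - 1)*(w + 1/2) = w^3 - 11*w^2/2 + 2*w + 5/2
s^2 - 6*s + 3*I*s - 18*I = (s - 6)*(s + 3*I)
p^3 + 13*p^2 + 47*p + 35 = (p + 1)*(p + 5)*(p + 7)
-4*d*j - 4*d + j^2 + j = (-4*d + j)*(j + 1)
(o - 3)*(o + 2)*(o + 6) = o^3 + 5*o^2 - 12*o - 36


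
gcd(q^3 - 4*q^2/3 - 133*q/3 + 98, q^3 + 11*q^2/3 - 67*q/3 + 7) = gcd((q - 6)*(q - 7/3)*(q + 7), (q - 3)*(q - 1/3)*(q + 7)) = q + 7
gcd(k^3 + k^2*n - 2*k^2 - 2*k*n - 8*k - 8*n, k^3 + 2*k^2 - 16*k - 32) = k^2 - 2*k - 8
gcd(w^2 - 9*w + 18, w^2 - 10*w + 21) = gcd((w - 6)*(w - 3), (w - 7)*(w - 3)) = w - 3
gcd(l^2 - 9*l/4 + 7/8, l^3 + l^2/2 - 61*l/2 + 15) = l - 1/2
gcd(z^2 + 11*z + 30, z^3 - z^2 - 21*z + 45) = z + 5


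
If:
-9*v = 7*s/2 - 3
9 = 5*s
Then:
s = 9/5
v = -11/30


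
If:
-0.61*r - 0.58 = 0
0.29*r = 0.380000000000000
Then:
No Solution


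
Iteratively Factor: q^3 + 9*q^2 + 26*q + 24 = (q + 4)*(q^2 + 5*q + 6) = (q + 3)*(q + 4)*(q + 2)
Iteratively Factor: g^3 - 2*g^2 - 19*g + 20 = (g - 5)*(g^2 + 3*g - 4) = (g - 5)*(g - 1)*(g + 4)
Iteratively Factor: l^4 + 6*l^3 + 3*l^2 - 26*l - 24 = (l - 2)*(l^3 + 8*l^2 + 19*l + 12) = (l - 2)*(l + 4)*(l^2 + 4*l + 3) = (l - 2)*(l + 1)*(l + 4)*(l + 3)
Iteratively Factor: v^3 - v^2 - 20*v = (v - 5)*(v^2 + 4*v) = v*(v - 5)*(v + 4)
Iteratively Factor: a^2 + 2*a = (a + 2)*(a)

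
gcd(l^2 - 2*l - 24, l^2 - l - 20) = l + 4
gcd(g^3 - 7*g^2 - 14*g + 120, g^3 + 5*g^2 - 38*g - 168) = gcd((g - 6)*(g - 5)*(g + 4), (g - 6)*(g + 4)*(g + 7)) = g^2 - 2*g - 24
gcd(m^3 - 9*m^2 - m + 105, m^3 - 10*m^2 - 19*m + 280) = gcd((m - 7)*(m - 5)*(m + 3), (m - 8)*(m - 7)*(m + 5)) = m - 7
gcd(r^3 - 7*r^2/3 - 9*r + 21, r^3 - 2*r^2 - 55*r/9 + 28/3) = r - 3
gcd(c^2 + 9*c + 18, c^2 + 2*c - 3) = c + 3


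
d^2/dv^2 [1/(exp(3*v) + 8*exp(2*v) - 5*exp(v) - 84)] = ((-9*exp(2*v) - 32*exp(v) + 5)*(exp(3*v) + 8*exp(2*v) - 5*exp(v) - 84) + 2*(3*exp(2*v) + 16*exp(v) - 5)^2*exp(v))*exp(v)/(exp(3*v) + 8*exp(2*v) - 5*exp(v) - 84)^3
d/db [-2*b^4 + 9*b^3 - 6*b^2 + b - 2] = -8*b^3 + 27*b^2 - 12*b + 1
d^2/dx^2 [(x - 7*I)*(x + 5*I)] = 2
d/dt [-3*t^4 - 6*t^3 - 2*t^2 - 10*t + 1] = -12*t^3 - 18*t^2 - 4*t - 10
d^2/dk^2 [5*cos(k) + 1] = -5*cos(k)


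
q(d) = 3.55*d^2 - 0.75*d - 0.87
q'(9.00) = 63.15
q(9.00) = 279.93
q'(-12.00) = -85.95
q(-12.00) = 519.33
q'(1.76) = 11.75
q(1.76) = 8.81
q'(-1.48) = -11.26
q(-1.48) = 8.02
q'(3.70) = 25.52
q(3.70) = 44.95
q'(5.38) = 37.45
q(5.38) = 97.85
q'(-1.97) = -14.74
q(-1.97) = 14.38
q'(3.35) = 23.04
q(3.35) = 36.46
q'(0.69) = 4.15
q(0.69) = 0.30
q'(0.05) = -0.40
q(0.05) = -0.90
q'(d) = 7.1*d - 0.75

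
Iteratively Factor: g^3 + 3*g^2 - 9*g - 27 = (g + 3)*(g^2 - 9) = (g + 3)^2*(g - 3)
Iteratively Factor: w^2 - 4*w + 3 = (w - 3)*(w - 1)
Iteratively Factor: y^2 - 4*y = (y - 4)*(y)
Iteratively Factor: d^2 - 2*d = (d - 2)*(d)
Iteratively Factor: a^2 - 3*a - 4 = (a - 4)*(a + 1)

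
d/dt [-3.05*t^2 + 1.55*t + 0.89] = 1.55 - 6.1*t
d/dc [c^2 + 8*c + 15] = 2*c + 8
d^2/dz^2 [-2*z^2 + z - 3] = -4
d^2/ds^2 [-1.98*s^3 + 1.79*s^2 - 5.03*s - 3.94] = 3.58 - 11.88*s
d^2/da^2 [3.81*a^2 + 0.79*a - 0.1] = 7.62000000000000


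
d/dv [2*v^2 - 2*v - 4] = 4*v - 2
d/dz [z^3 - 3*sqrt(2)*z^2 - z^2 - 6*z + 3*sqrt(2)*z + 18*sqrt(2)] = 3*z^2 - 6*sqrt(2)*z - 2*z - 6 + 3*sqrt(2)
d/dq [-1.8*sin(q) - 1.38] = -1.8*cos(q)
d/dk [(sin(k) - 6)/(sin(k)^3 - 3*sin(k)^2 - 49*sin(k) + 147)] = (-2*sin(k)^3 + 21*sin(k)^2 - 36*sin(k) - 147)*cos(k)/(sin(k)^3 - 3*sin(k)^2 - 49*sin(k) + 147)^2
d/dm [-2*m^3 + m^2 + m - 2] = -6*m^2 + 2*m + 1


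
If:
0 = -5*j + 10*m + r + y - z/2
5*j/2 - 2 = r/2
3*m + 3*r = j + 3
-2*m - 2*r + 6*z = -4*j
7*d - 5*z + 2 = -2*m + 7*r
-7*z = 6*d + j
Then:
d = 62/1031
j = 1923/2062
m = 668/1031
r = 1367/2062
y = -10605/4124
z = -381/2062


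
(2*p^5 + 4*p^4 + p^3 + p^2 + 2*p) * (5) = 10*p^5 + 20*p^4 + 5*p^3 + 5*p^2 + 10*p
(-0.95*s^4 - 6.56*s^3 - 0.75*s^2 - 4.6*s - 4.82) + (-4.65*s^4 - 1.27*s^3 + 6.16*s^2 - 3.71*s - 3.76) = -5.6*s^4 - 7.83*s^3 + 5.41*s^2 - 8.31*s - 8.58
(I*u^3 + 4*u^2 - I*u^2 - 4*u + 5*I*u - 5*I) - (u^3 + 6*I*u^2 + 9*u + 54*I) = -u^3 + I*u^3 + 4*u^2 - 7*I*u^2 - 13*u + 5*I*u - 59*I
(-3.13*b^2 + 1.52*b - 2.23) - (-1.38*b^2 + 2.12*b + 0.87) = -1.75*b^2 - 0.6*b - 3.1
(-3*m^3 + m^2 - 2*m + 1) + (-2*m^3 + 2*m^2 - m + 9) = -5*m^3 + 3*m^2 - 3*m + 10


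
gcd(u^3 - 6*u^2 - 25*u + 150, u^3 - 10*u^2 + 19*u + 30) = u^2 - 11*u + 30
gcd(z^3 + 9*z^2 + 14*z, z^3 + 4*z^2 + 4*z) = z^2 + 2*z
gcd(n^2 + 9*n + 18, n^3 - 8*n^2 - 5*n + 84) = n + 3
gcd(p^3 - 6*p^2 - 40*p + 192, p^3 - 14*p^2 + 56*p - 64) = p^2 - 12*p + 32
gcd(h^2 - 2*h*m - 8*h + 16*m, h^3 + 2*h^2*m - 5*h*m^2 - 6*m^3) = h - 2*m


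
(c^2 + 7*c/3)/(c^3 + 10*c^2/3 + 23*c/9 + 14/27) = 9*c/(9*c^2 + 9*c + 2)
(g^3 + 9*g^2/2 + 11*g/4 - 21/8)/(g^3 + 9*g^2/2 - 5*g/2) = (g^2 + 5*g + 21/4)/(g*(g + 5))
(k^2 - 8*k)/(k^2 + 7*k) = (k - 8)/(k + 7)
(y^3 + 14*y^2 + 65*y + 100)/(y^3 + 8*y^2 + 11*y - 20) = (y + 5)/(y - 1)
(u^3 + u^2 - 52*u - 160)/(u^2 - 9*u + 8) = (u^2 + 9*u + 20)/(u - 1)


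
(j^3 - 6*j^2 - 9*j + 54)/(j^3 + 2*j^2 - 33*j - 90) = (j - 3)/(j + 5)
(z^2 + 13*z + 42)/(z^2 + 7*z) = (z + 6)/z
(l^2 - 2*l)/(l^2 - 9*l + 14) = l/(l - 7)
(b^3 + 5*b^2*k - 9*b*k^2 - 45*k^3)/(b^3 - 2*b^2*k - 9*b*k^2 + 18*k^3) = (b + 5*k)/(b - 2*k)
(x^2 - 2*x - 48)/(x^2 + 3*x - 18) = (x - 8)/(x - 3)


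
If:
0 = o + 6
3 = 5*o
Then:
No Solution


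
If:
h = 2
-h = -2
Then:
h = 2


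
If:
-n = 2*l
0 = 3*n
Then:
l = 0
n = 0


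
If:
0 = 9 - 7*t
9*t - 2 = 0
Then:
No Solution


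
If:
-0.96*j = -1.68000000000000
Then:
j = 1.75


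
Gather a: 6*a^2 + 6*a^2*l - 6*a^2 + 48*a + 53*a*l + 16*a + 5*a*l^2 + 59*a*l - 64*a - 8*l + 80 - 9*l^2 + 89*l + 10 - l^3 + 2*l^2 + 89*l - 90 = 6*a^2*l + a*(5*l^2 + 112*l) - l^3 - 7*l^2 + 170*l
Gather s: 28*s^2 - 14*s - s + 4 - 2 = 28*s^2 - 15*s + 2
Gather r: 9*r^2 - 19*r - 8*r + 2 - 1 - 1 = 9*r^2 - 27*r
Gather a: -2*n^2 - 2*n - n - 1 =-2*n^2 - 3*n - 1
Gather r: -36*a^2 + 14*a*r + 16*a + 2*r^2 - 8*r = -36*a^2 + 16*a + 2*r^2 + r*(14*a - 8)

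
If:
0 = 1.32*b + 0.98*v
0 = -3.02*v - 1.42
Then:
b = 0.35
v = -0.47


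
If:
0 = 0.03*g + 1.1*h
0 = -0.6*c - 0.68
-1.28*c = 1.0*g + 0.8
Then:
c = -1.13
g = 0.65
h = -0.02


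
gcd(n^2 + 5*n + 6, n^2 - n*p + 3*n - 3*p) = n + 3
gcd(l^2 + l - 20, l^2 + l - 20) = l^2 + l - 20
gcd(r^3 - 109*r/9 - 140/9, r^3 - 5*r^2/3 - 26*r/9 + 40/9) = r + 5/3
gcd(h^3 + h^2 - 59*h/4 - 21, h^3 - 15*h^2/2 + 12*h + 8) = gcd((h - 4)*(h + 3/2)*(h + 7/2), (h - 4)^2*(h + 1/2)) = h - 4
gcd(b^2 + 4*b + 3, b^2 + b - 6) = b + 3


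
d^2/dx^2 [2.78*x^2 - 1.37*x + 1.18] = 5.56000000000000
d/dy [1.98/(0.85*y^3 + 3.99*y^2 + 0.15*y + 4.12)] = (-5.049*y^2 - 15.8004*y - 0.297)/(0.85*y^3 + 3.99*y^2 + 0.15*y + 4.12)^2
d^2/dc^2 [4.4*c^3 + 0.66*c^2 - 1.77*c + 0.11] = 26.4*c + 1.32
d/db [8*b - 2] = 8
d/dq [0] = 0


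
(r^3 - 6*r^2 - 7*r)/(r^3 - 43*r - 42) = r/(r + 6)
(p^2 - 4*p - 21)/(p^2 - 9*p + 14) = (p + 3)/(p - 2)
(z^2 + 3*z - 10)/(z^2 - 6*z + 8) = (z + 5)/(z - 4)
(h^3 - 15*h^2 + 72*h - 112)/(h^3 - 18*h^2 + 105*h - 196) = (h - 4)/(h - 7)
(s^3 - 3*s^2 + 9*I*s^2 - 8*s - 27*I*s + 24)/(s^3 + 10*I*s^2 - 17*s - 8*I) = (s - 3)/(s + I)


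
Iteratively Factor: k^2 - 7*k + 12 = (k - 3)*(k - 4)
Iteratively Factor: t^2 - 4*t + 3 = (t - 3)*(t - 1)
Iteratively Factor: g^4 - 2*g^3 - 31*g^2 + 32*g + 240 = (g - 4)*(g^3 + 2*g^2 - 23*g - 60) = (g - 4)*(g + 4)*(g^2 - 2*g - 15) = (g - 4)*(g + 3)*(g + 4)*(g - 5)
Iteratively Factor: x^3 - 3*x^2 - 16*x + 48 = (x + 4)*(x^2 - 7*x + 12) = (x - 4)*(x + 4)*(x - 3)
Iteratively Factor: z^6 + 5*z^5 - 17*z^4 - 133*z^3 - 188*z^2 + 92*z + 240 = (z - 1)*(z^5 + 6*z^4 - 11*z^3 - 144*z^2 - 332*z - 240) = (z - 5)*(z - 1)*(z^4 + 11*z^3 + 44*z^2 + 76*z + 48) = (z - 5)*(z - 1)*(z + 4)*(z^3 + 7*z^2 + 16*z + 12) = (z - 5)*(z - 1)*(z + 2)*(z + 4)*(z^2 + 5*z + 6) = (z - 5)*(z - 1)*(z + 2)^2*(z + 4)*(z + 3)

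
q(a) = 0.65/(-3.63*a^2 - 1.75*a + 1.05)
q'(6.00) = 0.00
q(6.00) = -0.00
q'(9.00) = 0.00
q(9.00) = -0.00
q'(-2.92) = -0.02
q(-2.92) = -0.03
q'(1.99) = 0.04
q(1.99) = -0.04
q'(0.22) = 9.09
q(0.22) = 1.33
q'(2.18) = 0.03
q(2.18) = -0.03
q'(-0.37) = -0.42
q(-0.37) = 0.54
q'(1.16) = 0.19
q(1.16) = -0.11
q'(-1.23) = -0.89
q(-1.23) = -0.28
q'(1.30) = 0.13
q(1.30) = -0.09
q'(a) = 0.65*(7.26*a + 1.75)/(-3.63*a^2 - 1.75*a + 1.05)^2 = (4.719*a + 1.1375)/(3.63*a^2 + 1.75*a - 1.05)^2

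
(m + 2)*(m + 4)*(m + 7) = m^3 + 13*m^2 + 50*m + 56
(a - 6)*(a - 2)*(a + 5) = a^3 - 3*a^2 - 28*a + 60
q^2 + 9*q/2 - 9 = (q - 3/2)*(q + 6)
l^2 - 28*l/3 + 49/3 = (l - 7)*(l - 7/3)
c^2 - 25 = (c - 5)*(c + 5)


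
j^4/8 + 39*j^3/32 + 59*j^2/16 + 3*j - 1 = (j/4 + 1)*(j/2 + 1)*(j - 1/4)*(j + 4)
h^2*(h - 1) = h^3 - h^2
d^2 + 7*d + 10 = (d + 2)*(d + 5)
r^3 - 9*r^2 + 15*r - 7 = (r - 7)*(r - 1)^2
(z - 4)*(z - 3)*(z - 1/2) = z^3 - 15*z^2/2 + 31*z/2 - 6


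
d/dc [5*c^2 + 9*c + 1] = 10*c + 9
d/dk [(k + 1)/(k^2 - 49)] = (k^2 - 2*k*(k + 1) - 49)/(k^2 - 49)^2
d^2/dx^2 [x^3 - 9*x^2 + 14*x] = 6*x - 18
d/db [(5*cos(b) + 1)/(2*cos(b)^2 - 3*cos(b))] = (10*sin(b) - 3*sin(b)/cos(b)^2 + 4*tan(b))/(2*cos(b) - 3)^2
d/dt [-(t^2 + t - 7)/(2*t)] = (-t^2 - 7)/(2*t^2)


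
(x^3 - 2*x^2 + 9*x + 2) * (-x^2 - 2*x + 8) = -x^5 + 3*x^3 - 36*x^2 + 68*x + 16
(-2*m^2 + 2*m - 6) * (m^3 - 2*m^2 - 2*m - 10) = -2*m^5 + 6*m^4 - 6*m^3 + 28*m^2 - 8*m + 60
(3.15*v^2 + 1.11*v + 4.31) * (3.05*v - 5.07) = 9.6075*v^3 - 12.585*v^2 + 7.5178*v - 21.8517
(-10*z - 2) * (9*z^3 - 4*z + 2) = -90*z^4 - 18*z^3 + 40*z^2 - 12*z - 4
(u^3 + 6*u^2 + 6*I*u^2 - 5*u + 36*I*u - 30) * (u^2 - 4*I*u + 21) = u^5 + 6*u^4 + 2*I*u^4 + 40*u^3 + 12*I*u^3 + 240*u^2 + 146*I*u^2 - 105*u + 876*I*u - 630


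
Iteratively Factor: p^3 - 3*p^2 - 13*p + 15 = (p - 5)*(p^2 + 2*p - 3) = (p - 5)*(p + 3)*(p - 1)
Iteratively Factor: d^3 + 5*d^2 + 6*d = (d)*(d^2 + 5*d + 6) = d*(d + 2)*(d + 3)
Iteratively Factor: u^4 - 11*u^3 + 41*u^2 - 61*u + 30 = (u - 5)*(u^3 - 6*u^2 + 11*u - 6) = (u - 5)*(u - 2)*(u^2 - 4*u + 3) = (u - 5)*(u - 3)*(u - 2)*(u - 1)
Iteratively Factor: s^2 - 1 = (s - 1)*(s + 1)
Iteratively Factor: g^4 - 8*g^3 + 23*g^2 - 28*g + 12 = (g - 1)*(g^3 - 7*g^2 + 16*g - 12) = (g - 2)*(g - 1)*(g^2 - 5*g + 6) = (g - 2)^2*(g - 1)*(g - 3)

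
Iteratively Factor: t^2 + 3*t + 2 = (t + 2)*(t + 1)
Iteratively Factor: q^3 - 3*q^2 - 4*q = (q)*(q^2 - 3*q - 4) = q*(q - 4)*(q + 1)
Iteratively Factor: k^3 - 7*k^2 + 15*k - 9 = (k - 3)*(k^2 - 4*k + 3) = (k - 3)^2*(k - 1)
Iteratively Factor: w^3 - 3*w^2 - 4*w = (w)*(w^2 - 3*w - 4) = w*(w - 4)*(w + 1)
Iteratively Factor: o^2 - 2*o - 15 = (o - 5)*(o + 3)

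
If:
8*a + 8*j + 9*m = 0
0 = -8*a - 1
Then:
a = -1/8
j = 1/8 - 9*m/8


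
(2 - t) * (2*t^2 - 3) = -2*t^3 + 4*t^2 + 3*t - 6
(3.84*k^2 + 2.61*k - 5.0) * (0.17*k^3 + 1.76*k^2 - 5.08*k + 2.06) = 0.6528*k^5 + 7.2021*k^4 - 15.7636*k^3 - 14.1484*k^2 + 30.7766*k - 10.3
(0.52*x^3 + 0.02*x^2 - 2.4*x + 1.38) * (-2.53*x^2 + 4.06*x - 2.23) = -1.3156*x^5 + 2.0606*x^4 + 4.9936*x^3 - 13.28*x^2 + 10.9548*x - 3.0774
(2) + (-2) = 0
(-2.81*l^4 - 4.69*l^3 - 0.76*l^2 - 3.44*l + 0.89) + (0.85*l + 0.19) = -2.81*l^4 - 4.69*l^3 - 0.76*l^2 - 2.59*l + 1.08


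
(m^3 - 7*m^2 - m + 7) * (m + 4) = m^4 - 3*m^3 - 29*m^2 + 3*m + 28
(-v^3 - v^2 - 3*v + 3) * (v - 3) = -v^4 + 2*v^3 + 12*v - 9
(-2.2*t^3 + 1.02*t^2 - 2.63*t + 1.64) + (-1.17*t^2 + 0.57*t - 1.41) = -2.2*t^3 - 0.15*t^2 - 2.06*t + 0.23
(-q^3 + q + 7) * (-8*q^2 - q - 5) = 8*q^5 + q^4 - 3*q^3 - 57*q^2 - 12*q - 35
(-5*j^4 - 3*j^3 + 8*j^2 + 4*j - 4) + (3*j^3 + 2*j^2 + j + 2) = -5*j^4 + 10*j^2 + 5*j - 2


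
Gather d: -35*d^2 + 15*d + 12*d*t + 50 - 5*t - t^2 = -35*d^2 + d*(12*t + 15) - t^2 - 5*t + 50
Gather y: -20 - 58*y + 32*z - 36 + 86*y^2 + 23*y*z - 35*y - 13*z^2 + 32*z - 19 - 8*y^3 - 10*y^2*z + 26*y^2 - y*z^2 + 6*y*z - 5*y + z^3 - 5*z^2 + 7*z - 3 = -8*y^3 + y^2*(112 - 10*z) + y*(-z^2 + 29*z - 98) + z^3 - 18*z^2 + 71*z - 78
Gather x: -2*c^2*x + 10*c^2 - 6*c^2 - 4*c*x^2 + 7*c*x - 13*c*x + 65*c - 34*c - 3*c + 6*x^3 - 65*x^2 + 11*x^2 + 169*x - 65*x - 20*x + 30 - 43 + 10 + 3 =4*c^2 + 28*c + 6*x^3 + x^2*(-4*c - 54) + x*(-2*c^2 - 6*c + 84)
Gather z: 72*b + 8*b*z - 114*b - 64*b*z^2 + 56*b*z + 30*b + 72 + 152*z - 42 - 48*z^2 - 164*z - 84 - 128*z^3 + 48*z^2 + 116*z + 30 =-64*b*z^2 - 12*b - 128*z^3 + z*(64*b + 104) - 24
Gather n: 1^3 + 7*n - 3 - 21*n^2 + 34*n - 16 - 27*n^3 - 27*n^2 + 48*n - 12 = -27*n^3 - 48*n^2 + 89*n - 30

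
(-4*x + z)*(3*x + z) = -12*x^2 - x*z + z^2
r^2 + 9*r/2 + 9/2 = (r + 3/2)*(r + 3)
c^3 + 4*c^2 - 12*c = c*(c - 2)*(c + 6)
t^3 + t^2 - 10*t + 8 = (t - 2)*(t - 1)*(t + 4)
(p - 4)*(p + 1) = p^2 - 3*p - 4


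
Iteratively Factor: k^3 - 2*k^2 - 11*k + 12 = (k + 3)*(k^2 - 5*k + 4) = (k - 1)*(k + 3)*(k - 4)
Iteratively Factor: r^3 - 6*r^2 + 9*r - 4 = (r - 1)*(r^2 - 5*r + 4) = (r - 1)^2*(r - 4)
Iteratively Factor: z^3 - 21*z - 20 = (z + 4)*(z^2 - 4*z - 5) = (z - 5)*(z + 4)*(z + 1)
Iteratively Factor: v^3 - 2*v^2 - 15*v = (v - 5)*(v^2 + 3*v) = (v - 5)*(v + 3)*(v)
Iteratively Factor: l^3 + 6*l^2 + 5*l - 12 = (l - 1)*(l^2 + 7*l + 12) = (l - 1)*(l + 3)*(l + 4)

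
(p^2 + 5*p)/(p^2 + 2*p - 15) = p/(p - 3)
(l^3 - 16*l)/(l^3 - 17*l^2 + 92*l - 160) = l*(l + 4)/(l^2 - 13*l + 40)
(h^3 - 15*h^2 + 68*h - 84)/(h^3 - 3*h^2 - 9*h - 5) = (-h^3 + 15*h^2 - 68*h + 84)/(-h^3 + 3*h^2 + 9*h + 5)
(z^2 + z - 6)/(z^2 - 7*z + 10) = (z + 3)/(z - 5)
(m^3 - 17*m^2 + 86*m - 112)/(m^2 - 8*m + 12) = (m^2 - 15*m + 56)/(m - 6)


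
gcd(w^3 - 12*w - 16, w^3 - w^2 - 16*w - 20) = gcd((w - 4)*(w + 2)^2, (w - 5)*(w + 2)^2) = w^2 + 4*w + 4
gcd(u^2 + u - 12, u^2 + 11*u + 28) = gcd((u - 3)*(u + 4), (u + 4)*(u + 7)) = u + 4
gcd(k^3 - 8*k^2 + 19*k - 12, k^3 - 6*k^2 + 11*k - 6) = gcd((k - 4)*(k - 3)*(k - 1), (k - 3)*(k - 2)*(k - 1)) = k^2 - 4*k + 3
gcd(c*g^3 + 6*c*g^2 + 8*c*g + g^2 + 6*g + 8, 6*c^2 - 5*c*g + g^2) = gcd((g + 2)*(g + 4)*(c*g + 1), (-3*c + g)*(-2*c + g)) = 1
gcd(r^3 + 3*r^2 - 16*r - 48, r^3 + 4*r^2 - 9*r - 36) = r^2 + 7*r + 12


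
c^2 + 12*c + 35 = (c + 5)*(c + 7)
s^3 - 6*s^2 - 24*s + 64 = (s - 8)*(s - 2)*(s + 4)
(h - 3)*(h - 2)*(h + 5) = h^3 - 19*h + 30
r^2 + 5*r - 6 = (r - 1)*(r + 6)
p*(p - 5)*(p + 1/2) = p^3 - 9*p^2/2 - 5*p/2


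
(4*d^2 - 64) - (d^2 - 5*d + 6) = 3*d^2 + 5*d - 70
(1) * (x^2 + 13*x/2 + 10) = x^2 + 13*x/2 + 10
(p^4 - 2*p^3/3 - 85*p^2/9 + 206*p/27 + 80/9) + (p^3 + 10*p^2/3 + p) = p^4 + p^3/3 - 55*p^2/9 + 233*p/27 + 80/9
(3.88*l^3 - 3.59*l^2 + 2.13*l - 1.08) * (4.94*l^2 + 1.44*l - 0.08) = 19.1672*l^5 - 12.1474*l^4 + 5.0422*l^3 - 1.9808*l^2 - 1.7256*l + 0.0864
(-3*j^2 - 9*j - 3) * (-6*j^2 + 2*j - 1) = 18*j^4 + 48*j^3 + 3*j^2 + 3*j + 3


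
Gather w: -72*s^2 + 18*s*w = -72*s^2 + 18*s*w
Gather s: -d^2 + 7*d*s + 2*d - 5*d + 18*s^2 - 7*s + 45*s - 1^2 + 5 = -d^2 - 3*d + 18*s^2 + s*(7*d + 38) + 4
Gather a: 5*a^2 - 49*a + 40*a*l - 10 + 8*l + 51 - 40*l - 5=5*a^2 + a*(40*l - 49) - 32*l + 36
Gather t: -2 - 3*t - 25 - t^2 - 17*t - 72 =-t^2 - 20*t - 99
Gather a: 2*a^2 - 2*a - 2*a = 2*a^2 - 4*a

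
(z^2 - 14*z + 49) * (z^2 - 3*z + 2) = z^4 - 17*z^3 + 93*z^2 - 175*z + 98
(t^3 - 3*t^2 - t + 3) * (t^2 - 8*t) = t^5 - 11*t^4 + 23*t^3 + 11*t^2 - 24*t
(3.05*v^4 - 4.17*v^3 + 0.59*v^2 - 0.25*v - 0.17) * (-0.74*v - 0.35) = -2.257*v^5 + 2.0183*v^4 + 1.0229*v^3 - 0.0215*v^2 + 0.2133*v + 0.0595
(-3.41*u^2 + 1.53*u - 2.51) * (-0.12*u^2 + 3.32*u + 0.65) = 0.4092*u^4 - 11.5048*u^3 + 3.1643*u^2 - 7.3387*u - 1.6315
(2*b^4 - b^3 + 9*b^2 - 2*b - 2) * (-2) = -4*b^4 + 2*b^3 - 18*b^2 + 4*b + 4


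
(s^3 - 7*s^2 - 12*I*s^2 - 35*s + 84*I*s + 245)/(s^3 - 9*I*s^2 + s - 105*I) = (s - 7)/(s + 3*I)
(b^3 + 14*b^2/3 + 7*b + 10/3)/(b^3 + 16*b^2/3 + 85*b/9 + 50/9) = 3*(b + 1)/(3*b + 5)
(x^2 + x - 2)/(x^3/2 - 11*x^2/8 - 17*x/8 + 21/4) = 8*(x - 1)/(4*x^2 - 19*x + 21)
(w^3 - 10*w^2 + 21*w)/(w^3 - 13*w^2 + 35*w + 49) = w*(w - 3)/(w^2 - 6*w - 7)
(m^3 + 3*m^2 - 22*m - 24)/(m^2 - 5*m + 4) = (m^2 + 7*m + 6)/(m - 1)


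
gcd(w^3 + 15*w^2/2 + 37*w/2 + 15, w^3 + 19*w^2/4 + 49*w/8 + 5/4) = w^2 + 9*w/2 + 5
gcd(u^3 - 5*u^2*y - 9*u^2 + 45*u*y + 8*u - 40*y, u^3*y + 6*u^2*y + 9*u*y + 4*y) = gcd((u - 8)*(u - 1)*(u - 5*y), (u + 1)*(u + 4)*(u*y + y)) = 1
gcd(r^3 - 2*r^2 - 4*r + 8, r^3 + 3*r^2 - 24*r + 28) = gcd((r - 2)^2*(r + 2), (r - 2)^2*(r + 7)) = r^2 - 4*r + 4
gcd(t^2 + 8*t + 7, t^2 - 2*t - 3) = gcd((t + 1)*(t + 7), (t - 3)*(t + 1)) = t + 1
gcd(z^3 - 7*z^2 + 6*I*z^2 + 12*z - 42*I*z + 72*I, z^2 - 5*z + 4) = z - 4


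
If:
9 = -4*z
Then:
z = -9/4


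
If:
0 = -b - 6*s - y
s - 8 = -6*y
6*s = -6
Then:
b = 9/2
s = -1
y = 3/2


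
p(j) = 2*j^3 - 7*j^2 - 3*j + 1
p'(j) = 6*j^2 - 14*j - 3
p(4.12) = 9.69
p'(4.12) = 41.17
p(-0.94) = -4.03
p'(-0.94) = 15.46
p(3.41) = -11.32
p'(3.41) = 19.03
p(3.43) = -10.94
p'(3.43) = 19.57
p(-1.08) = -6.44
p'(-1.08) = 19.12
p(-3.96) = -221.09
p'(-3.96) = 146.53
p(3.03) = -16.72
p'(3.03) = 9.67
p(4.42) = 23.69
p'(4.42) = 52.34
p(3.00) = -17.00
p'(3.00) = 9.00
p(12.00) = 2413.00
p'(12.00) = 693.00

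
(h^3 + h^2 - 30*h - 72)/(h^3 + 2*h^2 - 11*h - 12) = (h^2 - 3*h - 18)/(h^2 - 2*h - 3)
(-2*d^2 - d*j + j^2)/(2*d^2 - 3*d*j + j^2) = (-d - j)/(d - j)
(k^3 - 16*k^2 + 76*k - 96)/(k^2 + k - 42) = (k^2 - 10*k + 16)/(k + 7)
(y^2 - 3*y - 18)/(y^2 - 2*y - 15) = (y - 6)/(y - 5)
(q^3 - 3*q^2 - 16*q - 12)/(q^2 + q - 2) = (q^2 - 5*q - 6)/(q - 1)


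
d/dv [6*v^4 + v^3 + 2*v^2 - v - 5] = 24*v^3 + 3*v^2 + 4*v - 1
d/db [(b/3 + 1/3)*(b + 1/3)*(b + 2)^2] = 4*b^3/3 + 16*b^2/3 + 58*b/9 + 20/9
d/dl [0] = 0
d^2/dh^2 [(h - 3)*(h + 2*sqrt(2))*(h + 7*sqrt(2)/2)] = 6*h - 6 + 11*sqrt(2)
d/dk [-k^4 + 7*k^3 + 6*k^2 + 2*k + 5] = -4*k^3 + 21*k^2 + 12*k + 2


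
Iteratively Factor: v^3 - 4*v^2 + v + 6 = (v + 1)*(v^2 - 5*v + 6) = (v - 3)*(v + 1)*(v - 2)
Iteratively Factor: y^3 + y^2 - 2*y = (y)*(y^2 + y - 2) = y*(y - 1)*(y + 2)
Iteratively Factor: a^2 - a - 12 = (a + 3)*(a - 4)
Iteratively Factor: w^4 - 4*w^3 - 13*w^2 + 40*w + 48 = (w + 1)*(w^3 - 5*w^2 - 8*w + 48) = (w - 4)*(w + 1)*(w^2 - w - 12) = (w - 4)*(w + 1)*(w + 3)*(w - 4)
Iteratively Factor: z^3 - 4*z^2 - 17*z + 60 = (z - 3)*(z^2 - z - 20) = (z - 3)*(z + 4)*(z - 5)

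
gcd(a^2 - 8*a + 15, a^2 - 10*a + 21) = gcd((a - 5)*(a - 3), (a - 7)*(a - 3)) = a - 3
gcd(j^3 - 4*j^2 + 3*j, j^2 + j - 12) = j - 3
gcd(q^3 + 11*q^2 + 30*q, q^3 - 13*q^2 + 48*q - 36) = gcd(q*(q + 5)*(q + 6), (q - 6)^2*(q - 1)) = 1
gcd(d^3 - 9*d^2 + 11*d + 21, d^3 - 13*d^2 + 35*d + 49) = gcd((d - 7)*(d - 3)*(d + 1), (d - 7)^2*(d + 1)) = d^2 - 6*d - 7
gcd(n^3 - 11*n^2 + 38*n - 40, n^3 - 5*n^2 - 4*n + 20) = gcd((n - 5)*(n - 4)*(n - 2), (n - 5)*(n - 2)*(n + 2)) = n^2 - 7*n + 10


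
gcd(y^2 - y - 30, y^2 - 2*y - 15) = 1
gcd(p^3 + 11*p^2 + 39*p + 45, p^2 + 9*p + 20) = p + 5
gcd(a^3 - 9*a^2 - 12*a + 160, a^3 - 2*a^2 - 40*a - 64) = a^2 - 4*a - 32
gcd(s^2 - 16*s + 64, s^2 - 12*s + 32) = s - 8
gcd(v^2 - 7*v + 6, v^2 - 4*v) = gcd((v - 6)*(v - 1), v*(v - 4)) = 1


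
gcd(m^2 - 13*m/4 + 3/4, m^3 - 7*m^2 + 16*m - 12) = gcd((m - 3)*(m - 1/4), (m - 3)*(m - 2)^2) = m - 3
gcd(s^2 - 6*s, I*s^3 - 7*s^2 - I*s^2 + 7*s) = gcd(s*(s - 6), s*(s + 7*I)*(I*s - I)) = s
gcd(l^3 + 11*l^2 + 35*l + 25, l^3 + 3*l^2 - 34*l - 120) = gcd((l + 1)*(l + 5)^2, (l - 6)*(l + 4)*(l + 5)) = l + 5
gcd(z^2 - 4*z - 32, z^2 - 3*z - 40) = z - 8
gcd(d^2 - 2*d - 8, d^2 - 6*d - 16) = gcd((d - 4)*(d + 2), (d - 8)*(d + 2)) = d + 2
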